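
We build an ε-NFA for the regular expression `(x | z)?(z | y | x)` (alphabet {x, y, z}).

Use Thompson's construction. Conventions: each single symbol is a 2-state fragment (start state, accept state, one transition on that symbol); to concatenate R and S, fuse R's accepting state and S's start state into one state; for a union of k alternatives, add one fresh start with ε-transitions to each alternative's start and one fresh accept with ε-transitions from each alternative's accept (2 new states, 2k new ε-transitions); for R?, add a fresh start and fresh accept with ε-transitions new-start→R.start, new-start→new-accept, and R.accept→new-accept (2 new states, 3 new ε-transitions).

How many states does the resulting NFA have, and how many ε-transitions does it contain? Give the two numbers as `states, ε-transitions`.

15, 13

Per subexpression:
Each of the 5 symbol leaves contributes 2 states and 0 ε-transitions.
  x | z → 6 states, 4 ε-transitions
  (x | z)? → 8 states, 7 ε-transitions
  z | y | x → 8 states, 6 ε-transitions
  (x | z)?(z | y | x) → 15 states, 13 ε-transitions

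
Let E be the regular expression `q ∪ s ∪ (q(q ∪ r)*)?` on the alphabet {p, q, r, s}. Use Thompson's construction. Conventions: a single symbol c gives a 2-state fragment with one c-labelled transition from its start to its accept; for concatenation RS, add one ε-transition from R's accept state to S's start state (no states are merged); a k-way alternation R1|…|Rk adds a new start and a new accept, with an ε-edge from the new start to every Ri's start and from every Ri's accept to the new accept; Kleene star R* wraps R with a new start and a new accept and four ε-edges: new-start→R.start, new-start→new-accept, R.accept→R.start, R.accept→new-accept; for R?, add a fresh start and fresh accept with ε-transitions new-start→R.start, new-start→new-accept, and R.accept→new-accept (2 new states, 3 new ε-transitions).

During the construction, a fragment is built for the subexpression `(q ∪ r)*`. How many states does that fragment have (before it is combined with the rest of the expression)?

8

Fragment for `(q ∪ r)*`:
Each of the 2 symbol leaves contributes a 2-state fragment.
  q ∪ r — 6 states
  (q ∪ r)* — 8 states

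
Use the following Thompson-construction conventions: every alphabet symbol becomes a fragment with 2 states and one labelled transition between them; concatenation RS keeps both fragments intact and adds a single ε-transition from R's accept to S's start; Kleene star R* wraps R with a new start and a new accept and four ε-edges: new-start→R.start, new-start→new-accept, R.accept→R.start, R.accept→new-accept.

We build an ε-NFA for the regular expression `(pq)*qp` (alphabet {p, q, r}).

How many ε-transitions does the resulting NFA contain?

7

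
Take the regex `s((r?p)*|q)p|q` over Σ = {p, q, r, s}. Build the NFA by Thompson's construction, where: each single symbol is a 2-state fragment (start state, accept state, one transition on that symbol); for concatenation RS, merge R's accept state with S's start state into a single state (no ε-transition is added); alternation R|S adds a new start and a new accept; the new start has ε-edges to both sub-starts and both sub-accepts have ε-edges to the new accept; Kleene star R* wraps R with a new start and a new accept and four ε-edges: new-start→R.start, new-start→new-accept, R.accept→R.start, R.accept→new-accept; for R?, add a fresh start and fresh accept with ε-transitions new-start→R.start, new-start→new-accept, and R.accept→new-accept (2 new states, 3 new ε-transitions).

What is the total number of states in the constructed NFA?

Bottom-up over the parse tree:
Each of the 6 symbol leaves contributes a 2-state fragment.
  r? = 4 states
  r?p = 5 states
  (r?p)* = 7 states
  (r?p)*|q = 11 states
  s((r?p)*|q)p = 13 states
  s((r?p)*|q)p|q = 17 states

17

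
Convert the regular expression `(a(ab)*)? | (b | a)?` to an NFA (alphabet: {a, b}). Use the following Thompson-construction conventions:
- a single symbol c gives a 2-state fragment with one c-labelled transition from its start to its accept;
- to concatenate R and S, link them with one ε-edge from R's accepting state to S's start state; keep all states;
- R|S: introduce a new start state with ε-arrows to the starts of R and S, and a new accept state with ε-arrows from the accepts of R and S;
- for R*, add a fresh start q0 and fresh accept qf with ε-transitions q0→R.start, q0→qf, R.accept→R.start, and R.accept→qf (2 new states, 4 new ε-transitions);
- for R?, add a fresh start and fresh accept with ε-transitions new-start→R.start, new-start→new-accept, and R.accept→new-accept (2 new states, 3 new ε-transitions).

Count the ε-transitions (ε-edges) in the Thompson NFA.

20

By structural recursion:
Each of the 5 symbol leaves contributes 0 ε-transitions.
  ab — 1 ε-transition
  (ab)* — 5 ε-transitions
  a(ab)* — 6 ε-transitions
  (a(ab)*)? — 9 ε-transitions
  b | a — 4 ε-transitions
  (b | a)? — 7 ε-transitions
  (a(ab)*)? | (b | a)? — 20 ε-transitions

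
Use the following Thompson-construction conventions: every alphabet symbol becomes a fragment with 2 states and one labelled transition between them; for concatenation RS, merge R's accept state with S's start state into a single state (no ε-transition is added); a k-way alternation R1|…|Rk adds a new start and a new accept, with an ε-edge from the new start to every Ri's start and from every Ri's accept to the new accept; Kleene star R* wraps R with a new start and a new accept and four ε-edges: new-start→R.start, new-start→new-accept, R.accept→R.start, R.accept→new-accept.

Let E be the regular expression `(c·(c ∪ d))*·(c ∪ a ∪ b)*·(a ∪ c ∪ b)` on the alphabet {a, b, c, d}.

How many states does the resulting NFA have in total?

25

Recursing over subexpressions:
Each of the 9 symbol leaves contributes a 2-state fragment.
  c ∪ d = 6 states
  c·(c ∪ d) = 7 states
  (c·(c ∪ d))* = 9 states
  c ∪ a ∪ b = 8 states
  (c ∪ a ∪ b)* = 10 states
  a ∪ c ∪ b = 8 states
  (c·(c ∪ d))*·(c ∪ a ∪ b)*·(a ∪ c ∪ b) = 25 states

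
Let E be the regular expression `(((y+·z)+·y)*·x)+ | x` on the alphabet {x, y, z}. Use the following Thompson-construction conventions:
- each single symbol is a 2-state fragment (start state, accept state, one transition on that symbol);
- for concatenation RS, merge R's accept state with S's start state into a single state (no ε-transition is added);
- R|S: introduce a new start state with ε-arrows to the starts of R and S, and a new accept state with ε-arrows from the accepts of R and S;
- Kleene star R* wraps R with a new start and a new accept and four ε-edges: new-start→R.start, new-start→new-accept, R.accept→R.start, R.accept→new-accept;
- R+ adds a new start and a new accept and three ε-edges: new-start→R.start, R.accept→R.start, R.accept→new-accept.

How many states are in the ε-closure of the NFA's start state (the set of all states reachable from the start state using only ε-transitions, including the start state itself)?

Compute the ε-closure size of each fragment's start state recursively; a symbol fragment's start has no outgoing ε-edge, so its closure is just itself (size 1).
  y+ → new start ε-reaches only the body's start; the new accept needs a symbol first: C = 1 + 1 = 2
  y+·z → same as the first factor's closure: C = 2
  (y+·z)+ → C = 1 + 2 = 3 (the body doesn't accept ε, so the new accept is not reached)
  (y+·z)+·y → C equals the left operand's closure size = 3 (its accept is not ε-reachable, so the closure stops there)
  ((y+·z)+·y)* → the star's fresh start ε-reaches both the body's start and the fresh accept: C = 2 + 3 = 5
  ((y+·z)+·y)*·x → the left operand accepts ε, so the closure extends into the next operand (the shared merged state is already counted); C = 5 + (1−1) = 5
  (((y+·z)+·y)*·x)+ → C = 1 + 5 = 6 (the body doesn't accept ε, so the new accept is not reached)
  (((y+·z)+·y)*·x)+ | x → new start ε-reaches every alternative's start; none of them accept ε, so the new accept is not reached: C = 1 + 6 + 1 = 8

8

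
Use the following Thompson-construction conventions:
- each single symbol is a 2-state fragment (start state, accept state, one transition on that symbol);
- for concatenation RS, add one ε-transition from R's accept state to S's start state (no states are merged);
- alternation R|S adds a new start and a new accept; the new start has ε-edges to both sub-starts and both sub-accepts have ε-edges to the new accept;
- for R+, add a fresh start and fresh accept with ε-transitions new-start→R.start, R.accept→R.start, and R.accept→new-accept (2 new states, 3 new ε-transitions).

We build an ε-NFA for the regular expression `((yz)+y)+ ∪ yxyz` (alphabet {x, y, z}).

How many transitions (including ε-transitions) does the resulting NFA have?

22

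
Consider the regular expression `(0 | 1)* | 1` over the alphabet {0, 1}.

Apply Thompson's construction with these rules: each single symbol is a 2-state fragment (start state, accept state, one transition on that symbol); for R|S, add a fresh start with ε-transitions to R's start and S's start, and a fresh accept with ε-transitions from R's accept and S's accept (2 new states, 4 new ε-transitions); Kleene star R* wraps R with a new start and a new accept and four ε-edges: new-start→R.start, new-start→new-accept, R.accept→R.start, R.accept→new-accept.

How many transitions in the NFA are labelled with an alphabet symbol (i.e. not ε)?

Bottom-up over the parse tree:
Each of the 3 symbol leaves contributes exactly 1 symbol transition.
  0 | 1 : 2 symbol transitions
  (0 | 1)* : 2 symbol transitions
  (0 | 1)* | 1 : 3 symbol transitions

3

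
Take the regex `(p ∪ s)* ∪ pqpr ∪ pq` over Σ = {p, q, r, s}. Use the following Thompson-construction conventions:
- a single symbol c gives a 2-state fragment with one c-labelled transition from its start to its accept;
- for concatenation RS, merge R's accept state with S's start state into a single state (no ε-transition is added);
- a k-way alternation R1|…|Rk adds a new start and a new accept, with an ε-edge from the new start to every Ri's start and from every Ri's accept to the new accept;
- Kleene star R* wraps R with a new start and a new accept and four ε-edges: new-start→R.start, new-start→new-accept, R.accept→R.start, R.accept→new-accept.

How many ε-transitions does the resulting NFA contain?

14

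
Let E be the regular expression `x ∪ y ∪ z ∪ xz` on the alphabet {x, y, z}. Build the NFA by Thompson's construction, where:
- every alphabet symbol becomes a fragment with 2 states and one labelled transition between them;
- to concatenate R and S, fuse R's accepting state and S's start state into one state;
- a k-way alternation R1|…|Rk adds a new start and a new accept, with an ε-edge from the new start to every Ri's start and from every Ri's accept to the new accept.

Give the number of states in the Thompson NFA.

Per subexpression:
Each of the 5 symbol leaves contributes a 2-state fragment.
  xz → 3 states
  x ∪ y ∪ z ∪ xz → 11 states

11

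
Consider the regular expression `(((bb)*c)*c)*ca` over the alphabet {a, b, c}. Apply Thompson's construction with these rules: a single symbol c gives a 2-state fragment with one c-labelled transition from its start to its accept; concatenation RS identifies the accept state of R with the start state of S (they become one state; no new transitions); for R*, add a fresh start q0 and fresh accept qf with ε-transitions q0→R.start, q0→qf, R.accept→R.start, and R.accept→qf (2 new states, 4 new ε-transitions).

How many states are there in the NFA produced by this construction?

13

Building bottom-up:
Each of the 6 symbol leaves contributes a 2-state fragment.
  bb — 3 states
  (bb)* — 5 states
  (bb)*c — 6 states
  ((bb)*c)* — 8 states
  ((bb)*c)*c — 9 states
  (((bb)*c)*c)* — 11 states
  (((bb)*c)*c)*ca — 13 states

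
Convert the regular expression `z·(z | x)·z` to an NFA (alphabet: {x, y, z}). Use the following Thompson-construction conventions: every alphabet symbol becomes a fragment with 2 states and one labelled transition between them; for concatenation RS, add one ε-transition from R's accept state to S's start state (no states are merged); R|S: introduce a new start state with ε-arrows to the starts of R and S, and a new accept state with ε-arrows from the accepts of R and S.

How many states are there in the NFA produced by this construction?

Building bottom-up:
Each of the 4 symbol leaves contributes a 2-state fragment.
  z | x : 6 states
  z·(z | x)·z : 10 states

10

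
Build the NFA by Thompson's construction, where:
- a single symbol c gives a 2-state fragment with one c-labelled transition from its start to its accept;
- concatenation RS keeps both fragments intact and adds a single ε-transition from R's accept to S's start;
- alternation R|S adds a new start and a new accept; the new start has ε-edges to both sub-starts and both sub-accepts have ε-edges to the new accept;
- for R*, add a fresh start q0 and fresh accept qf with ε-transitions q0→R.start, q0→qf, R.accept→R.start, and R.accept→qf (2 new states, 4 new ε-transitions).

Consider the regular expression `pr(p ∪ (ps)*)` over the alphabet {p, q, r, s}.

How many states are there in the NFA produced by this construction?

Recursing over subexpressions:
Each of the 5 symbol leaves contributes a 2-state fragment.
  ps → 4 states
  (ps)* → 6 states
  p ∪ (ps)* → 10 states
  pr(p ∪ (ps)*) → 14 states

14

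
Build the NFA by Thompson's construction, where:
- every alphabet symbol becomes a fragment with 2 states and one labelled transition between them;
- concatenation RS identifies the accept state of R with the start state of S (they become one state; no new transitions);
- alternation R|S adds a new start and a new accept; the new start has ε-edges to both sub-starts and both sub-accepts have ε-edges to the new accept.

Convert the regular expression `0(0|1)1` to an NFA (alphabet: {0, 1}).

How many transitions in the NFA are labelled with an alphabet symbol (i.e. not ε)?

4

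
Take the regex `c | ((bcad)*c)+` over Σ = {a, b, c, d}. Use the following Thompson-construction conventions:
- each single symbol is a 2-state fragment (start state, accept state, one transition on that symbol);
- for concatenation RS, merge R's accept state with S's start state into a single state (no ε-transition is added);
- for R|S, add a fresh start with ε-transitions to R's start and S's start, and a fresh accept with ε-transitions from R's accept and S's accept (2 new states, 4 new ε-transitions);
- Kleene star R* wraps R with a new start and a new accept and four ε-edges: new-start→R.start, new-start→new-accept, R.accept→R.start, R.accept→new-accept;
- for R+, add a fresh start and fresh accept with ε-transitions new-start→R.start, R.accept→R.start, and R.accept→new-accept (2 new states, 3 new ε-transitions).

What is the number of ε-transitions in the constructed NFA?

11

By structural recursion:
Each of the 6 symbol leaves contributes 0 ε-transitions.
  bcad → 0 ε-transitions
  (bcad)* → 4 ε-transitions
  (bcad)*c → 4 ε-transitions
  ((bcad)*c)+ → 7 ε-transitions
  c | ((bcad)*c)+ → 11 ε-transitions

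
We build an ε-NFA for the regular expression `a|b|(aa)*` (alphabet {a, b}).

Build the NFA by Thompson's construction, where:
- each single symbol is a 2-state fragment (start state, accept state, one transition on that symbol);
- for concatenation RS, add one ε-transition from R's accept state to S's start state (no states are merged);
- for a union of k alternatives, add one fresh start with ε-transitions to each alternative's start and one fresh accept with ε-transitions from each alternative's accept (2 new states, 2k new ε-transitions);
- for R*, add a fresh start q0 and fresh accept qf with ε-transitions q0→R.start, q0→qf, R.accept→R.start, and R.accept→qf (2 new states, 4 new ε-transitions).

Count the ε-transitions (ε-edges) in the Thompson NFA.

11

By structural recursion:
Each of the 4 symbol leaves contributes 0 ε-transitions.
  aa — 1 ε-transition
  (aa)* — 5 ε-transitions
  a|b|(aa)* — 11 ε-transitions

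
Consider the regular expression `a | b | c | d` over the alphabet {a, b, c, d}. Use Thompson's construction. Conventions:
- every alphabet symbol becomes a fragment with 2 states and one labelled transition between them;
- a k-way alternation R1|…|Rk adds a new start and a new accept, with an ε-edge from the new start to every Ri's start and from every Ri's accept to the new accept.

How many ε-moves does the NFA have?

Per subexpression:
Each of the 4 symbol leaves contributes 0 ε-transitions.
  a | b | c | d : 8 ε-transitions

8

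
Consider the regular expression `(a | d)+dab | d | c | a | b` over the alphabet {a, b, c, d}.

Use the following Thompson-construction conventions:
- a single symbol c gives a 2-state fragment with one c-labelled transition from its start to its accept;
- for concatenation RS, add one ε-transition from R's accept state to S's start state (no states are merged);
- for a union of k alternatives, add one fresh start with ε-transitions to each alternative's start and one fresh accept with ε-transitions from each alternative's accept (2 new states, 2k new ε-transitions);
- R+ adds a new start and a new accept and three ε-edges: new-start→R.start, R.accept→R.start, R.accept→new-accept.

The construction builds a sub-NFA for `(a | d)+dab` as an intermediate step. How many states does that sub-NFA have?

Fragment for `(a | d)+dab`:
Each of the 5 symbol leaves contributes a 2-state fragment.
  a | d → 6 states
  (a | d)+ → 8 states
  (a | d)+dab → 14 states

14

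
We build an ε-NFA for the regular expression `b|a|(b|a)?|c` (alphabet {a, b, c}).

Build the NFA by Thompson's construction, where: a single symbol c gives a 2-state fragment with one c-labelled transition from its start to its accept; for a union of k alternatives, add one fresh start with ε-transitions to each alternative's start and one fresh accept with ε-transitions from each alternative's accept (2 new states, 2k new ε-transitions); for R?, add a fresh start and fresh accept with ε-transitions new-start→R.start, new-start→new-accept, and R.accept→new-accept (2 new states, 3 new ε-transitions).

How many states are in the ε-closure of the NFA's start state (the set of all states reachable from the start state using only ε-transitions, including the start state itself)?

10

Work bottom-up. For each fragment F, track |ε-closure(F.start)| and whether F's accept lies in that closure (i.e. whether F accepts ε). A single-symbol fragment has closure size 1 and does not accept ε.
  b|a : new start ε-reaches every alternative's start; none of them accept ε, so the new accept is not reached: |closure| = 1 + 1 + 1 = 3
  (b|a)? : new start has ε-edges to the inner start and to the new accept, so |closure| = 2 + 3 = 5
  b|a|(b|a)?|c : |closure| = 1 (new start) + (1 + 1 + 5 + 1) + 1 (new accept, since some branch ε-reaches its own accept) = 10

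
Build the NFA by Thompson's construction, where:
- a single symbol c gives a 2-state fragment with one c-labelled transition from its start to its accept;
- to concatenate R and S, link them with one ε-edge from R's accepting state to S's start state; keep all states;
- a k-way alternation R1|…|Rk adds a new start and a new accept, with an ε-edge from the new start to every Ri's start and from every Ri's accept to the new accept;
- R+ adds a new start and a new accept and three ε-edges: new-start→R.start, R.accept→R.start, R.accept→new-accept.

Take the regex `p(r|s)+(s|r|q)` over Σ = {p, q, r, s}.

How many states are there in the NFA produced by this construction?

By structural recursion:
Each of the 6 symbol leaves contributes a 2-state fragment.
  r|s = 6 states
  (r|s)+ = 8 states
  s|r|q = 8 states
  p(r|s)+(s|r|q) = 18 states

18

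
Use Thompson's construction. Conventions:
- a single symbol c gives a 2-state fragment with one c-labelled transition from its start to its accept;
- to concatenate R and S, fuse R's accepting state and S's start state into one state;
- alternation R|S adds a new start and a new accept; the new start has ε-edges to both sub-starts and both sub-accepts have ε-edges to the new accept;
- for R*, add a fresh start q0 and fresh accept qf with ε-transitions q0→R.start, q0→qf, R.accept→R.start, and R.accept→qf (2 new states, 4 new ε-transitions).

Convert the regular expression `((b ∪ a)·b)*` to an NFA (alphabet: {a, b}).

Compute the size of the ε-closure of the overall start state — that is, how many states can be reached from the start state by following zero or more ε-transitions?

5

Work bottom-up. For each fragment F, track |ε-closure(F.start)| and whether F's accept lies in that closure (i.e. whether F accepts ε). A single-symbol fragment has closure size 1 and does not accept ε.
  b ∪ a → C = 1 + 1 + 1 = 3 (the new accept is not ε-reachable since no branch accepts ε)
  (b ∪ a)·b → C equals the left operand's closure size = 3 (its accept is not ε-reachable, so the closure stops there)
  ((b ∪ a)·b)* → the star's fresh start ε-reaches both the body's start and the fresh accept: C = 2 + 3 = 5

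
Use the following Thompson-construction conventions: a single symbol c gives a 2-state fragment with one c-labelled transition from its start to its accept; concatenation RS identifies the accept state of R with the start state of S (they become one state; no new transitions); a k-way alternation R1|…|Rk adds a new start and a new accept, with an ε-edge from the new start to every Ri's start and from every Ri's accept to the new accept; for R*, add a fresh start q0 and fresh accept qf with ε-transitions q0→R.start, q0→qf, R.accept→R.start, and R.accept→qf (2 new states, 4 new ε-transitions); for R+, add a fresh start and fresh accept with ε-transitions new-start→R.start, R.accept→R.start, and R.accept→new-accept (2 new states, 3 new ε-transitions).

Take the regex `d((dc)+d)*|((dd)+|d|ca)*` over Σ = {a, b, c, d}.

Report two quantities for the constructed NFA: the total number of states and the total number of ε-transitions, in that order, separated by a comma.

25, 24

Recursing over subexpressions:
Each of the 9 symbol leaves contributes 2 states and 0 ε-transitions.
  dc : 3 states, 0 ε-transitions
  (dc)+ : 5 states, 3 ε-transitions
  (dc)+d : 6 states, 3 ε-transitions
  ((dc)+d)* : 8 states, 7 ε-transitions
  d((dc)+d)* : 9 states, 7 ε-transitions
  dd : 3 states, 0 ε-transitions
  (dd)+ : 5 states, 3 ε-transitions
  ca : 3 states, 0 ε-transitions
  (dd)+|d|ca : 12 states, 9 ε-transitions
  ((dd)+|d|ca)* : 14 states, 13 ε-transitions
  d((dc)+d)*|((dd)+|d|ca)* : 25 states, 24 ε-transitions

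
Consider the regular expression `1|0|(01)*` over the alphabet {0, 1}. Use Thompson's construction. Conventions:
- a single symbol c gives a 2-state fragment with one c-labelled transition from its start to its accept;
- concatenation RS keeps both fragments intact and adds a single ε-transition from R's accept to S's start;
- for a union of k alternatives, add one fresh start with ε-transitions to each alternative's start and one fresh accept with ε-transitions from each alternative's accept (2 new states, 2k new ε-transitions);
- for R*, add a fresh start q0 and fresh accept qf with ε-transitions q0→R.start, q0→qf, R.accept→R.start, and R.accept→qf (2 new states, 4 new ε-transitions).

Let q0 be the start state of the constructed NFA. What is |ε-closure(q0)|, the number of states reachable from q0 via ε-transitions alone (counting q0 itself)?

7

Work bottom-up. For each fragment F, track |ε-closure(F.start)| and whether F's accept lies in that closure (i.e. whether F accepts ε). A single-symbol fragment has closure size 1 and does not accept ε.
  01 : |closure| equals the left operand's closure size = 1 (its accept is not ε-reachable, so the closure stops there)
  (01)* : new start has ε-edges to the inner start and to the new accept, so |closure| = 2 + 1 = 3
  1|0|(01)* : |closure| = 1 (new start) + (1 + 1 + 3) + 1 (new accept, since some branch ε-reaches its own accept) = 7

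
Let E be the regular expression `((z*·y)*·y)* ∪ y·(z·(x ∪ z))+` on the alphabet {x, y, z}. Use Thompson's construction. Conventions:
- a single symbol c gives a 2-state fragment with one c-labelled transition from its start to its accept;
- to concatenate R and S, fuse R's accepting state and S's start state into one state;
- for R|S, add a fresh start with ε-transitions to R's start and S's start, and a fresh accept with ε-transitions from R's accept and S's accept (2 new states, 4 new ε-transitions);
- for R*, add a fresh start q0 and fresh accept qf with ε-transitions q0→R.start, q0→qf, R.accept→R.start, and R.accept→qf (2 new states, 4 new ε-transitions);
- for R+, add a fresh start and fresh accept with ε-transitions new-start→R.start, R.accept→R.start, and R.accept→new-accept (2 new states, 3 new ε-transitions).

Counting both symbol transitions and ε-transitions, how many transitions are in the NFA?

30

Bottom-up over the parse tree:
Each of the 7 symbol leaves contributes 1 transition (1 symbol, 0 ε).
  z* — 5 transitions (1 symbol, 4 ε)
  z*·y — 6 transitions (2 symbol, 4 ε)
  (z*·y)* — 10 transitions (2 symbol, 8 ε)
  (z*·y)*·y — 11 transitions (3 symbol, 8 ε)
  ((z*·y)*·y)* — 15 transitions (3 symbol, 12 ε)
  x ∪ z — 6 transitions (2 symbol, 4 ε)
  z·(x ∪ z) — 7 transitions (3 symbol, 4 ε)
  (z·(x ∪ z))+ — 10 transitions (3 symbol, 7 ε)
  y·(z·(x ∪ z))+ — 11 transitions (4 symbol, 7 ε)
  ((z*·y)*·y)* ∪ y·(z·(x ∪ z))+ — 30 transitions (7 symbol, 23 ε)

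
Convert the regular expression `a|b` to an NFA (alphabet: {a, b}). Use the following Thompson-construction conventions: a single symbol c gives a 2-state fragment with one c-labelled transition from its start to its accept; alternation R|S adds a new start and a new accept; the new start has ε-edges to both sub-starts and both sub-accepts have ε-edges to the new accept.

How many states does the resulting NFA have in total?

Building bottom-up:
Each of the 2 symbol leaves contributes a 2-state fragment.
  a|b → 6 states

6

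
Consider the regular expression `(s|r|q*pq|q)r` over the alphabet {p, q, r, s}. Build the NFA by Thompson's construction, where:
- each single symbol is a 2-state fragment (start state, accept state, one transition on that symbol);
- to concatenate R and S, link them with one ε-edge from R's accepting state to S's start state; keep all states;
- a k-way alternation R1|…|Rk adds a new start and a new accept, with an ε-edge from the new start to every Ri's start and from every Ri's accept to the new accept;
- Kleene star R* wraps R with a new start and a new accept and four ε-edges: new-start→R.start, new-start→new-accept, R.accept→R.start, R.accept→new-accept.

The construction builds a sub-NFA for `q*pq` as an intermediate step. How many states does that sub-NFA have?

Fragment for `q*pq`:
Each of the 3 symbol leaves contributes a 2-state fragment.
  q* — 4 states
  q*pq — 8 states

8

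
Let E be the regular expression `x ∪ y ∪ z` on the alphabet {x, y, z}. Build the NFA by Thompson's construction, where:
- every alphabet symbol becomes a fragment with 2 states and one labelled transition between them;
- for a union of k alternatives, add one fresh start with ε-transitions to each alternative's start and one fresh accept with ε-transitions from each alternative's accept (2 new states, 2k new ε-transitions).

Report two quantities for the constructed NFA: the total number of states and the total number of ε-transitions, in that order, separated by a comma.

8, 6

Per subexpression:
Each of the 3 symbol leaves contributes 2 states and 0 ε-transitions.
  x ∪ y ∪ z = 8 states, 6 ε-transitions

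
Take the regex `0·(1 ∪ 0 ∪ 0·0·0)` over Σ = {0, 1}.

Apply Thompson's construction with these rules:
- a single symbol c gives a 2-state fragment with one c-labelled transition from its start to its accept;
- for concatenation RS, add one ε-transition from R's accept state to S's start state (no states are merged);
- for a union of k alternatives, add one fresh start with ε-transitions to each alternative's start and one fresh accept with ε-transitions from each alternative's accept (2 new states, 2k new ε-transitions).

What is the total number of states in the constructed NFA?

14

Per subexpression:
Each of the 6 symbol leaves contributes a 2-state fragment.
  0·0·0 → 6 states
  1 ∪ 0 ∪ 0·0·0 → 12 states
  0·(1 ∪ 0 ∪ 0·0·0) → 14 states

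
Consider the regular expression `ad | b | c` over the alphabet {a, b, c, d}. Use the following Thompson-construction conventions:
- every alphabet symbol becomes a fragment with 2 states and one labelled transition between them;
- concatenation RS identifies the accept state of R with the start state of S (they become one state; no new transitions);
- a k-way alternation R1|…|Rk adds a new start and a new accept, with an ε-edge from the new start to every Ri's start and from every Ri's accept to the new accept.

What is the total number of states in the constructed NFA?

Building bottom-up:
Each of the 4 symbol leaves contributes a 2-state fragment.
  ad : 3 states
  ad | b | c : 9 states

9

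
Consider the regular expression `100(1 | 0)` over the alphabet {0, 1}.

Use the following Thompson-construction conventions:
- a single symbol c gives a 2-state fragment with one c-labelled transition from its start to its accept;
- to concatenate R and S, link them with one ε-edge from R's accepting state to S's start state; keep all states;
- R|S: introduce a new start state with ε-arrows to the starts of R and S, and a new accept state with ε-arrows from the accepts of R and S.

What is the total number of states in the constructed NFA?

Recursing over subexpressions:
Each of the 5 symbol leaves contributes a 2-state fragment.
  1 | 0 : 6 states
  100(1 | 0) : 12 states

12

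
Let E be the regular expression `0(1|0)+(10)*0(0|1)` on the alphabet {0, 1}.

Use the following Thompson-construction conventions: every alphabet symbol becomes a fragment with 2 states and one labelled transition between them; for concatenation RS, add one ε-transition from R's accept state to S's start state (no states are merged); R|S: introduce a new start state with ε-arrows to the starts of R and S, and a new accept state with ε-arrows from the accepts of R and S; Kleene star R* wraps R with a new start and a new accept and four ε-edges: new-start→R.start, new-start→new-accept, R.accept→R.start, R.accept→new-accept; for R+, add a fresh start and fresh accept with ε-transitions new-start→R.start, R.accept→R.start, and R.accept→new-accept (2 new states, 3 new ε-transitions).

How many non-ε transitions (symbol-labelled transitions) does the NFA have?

By structural recursion:
Each of the 8 symbol leaves contributes exactly 1 symbol transition.
  1|0 → 2 symbol transitions
  (1|0)+ → 2 symbol transitions
  10 → 2 symbol transitions
  (10)* → 2 symbol transitions
  0|1 → 2 symbol transitions
  0(1|0)+(10)*0(0|1) → 8 symbol transitions

8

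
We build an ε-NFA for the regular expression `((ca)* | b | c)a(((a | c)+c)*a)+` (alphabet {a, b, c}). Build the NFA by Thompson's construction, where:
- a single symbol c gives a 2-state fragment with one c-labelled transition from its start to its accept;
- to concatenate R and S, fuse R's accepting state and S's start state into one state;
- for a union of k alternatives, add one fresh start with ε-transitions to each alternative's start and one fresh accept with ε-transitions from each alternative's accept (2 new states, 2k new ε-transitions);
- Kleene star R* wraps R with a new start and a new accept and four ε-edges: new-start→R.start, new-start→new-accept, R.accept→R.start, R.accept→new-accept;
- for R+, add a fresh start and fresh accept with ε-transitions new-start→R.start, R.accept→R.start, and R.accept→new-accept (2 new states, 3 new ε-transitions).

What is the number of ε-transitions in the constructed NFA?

Per subexpression:
Each of the 9 symbol leaves contributes 0 ε-transitions.
  ca → 0 ε-transitions
  (ca)* → 4 ε-transitions
  (ca)* | b | c → 10 ε-transitions
  a | c → 4 ε-transitions
  (a | c)+ → 7 ε-transitions
  (a | c)+c → 7 ε-transitions
  ((a | c)+c)* → 11 ε-transitions
  ((a | c)+c)*a → 11 ε-transitions
  (((a | c)+c)*a)+ → 14 ε-transitions
  ((ca)* | b | c)a(((a | c)+c)*a)+ → 24 ε-transitions

24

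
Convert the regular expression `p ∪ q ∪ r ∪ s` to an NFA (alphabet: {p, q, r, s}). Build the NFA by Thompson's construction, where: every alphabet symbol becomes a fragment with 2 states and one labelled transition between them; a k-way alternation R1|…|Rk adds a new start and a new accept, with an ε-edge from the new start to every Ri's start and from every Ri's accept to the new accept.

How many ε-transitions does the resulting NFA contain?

8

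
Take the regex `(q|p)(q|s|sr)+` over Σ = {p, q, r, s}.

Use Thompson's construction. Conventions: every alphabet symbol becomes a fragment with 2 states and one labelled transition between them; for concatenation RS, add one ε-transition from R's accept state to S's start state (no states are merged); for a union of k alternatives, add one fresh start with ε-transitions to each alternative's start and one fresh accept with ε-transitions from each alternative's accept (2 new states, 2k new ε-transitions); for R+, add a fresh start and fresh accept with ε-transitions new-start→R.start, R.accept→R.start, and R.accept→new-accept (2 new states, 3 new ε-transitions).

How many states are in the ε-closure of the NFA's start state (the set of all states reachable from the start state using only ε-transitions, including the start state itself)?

Let C(F) = |ε-closure(F.start)| within fragment F, and note whether F accepts ε. Symbol fragments have C = 1 and do not accept ε. Then:
  q|p — |closure| = 1 + 1 + 1 = 3 (the new accept is not ε-reachable since no branch accepts ε)
  sr — |closure| equals the left operand's closure size = 1 (its accept is not ε-reachable, so the closure stops there)
  q|s|sr — new start ε-reaches every alternative's start; none of them accept ε, so the new accept is not reached: |closure| = 1 + 1 + 1 + 1 = 4
  (q|s|sr)+ — |closure| = 1 + 4 = 5 (the body doesn't accept ε, so the new accept is not reached)
  (q|p)(q|s|sr)+ — same as the first factor's closure: |closure| = 3

3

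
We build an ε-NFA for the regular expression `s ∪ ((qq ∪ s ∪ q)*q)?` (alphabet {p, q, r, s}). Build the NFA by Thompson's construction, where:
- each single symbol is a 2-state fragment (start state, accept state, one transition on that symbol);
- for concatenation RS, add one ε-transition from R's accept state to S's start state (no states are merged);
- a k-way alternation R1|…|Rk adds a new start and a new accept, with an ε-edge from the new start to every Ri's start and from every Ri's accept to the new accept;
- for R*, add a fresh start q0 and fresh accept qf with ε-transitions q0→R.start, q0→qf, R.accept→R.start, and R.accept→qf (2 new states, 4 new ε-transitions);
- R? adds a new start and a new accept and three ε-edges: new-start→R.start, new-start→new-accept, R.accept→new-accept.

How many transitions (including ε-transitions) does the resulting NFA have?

Per subexpression:
Each of the 6 symbol leaves contributes 1 transition (1 symbol, 0 ε).
  qq : 3 transitions (2 symbol, 1 ε)
  qq ∪ s ∪ q : 11 transitions (4 symbol, 7 ε)
  (qq ∪ s ∪ q)* : 15 transitions (4 symbol, 11 ε)
  (qq ∪ s ∪ q)*q : 17 transitions (5 symbol, 12 ε)
  ((qq ∪ s ∪ q)*q)? : 20 transitions (5 symbol, 15 ε)
  s ∪ ((qq ∪ s ∪ q)*q)? : 25 transitions (6 symbol, 19 ε)

25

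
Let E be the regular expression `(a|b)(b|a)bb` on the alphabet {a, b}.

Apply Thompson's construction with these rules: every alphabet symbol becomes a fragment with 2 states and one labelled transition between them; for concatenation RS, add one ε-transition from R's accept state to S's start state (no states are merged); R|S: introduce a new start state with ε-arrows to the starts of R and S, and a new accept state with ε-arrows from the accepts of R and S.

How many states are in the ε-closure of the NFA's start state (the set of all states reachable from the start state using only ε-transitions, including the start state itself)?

Compute the ε-closure size of each fragment's start state recursively; a symbol fragment's start has no outgoing ε-edge, so its closure is just itself (size 1).
  a|b → new start ε-reaches every alternative's start; none of them accept ε, so the new accept is not reached: |ε-closure| = 1 + 1 + 1 = 3
  b|a → new start ε-reaches every alternative's start; none of them accept ε, so the new accept is not reached: |ε-closure| = 1 + 1 + 1 = 3
  (a|b)(b|a)bb → |ε-closure| equals the left operand's closure size = 3 (its accept is not ε-reachable, so the closure stops there)

3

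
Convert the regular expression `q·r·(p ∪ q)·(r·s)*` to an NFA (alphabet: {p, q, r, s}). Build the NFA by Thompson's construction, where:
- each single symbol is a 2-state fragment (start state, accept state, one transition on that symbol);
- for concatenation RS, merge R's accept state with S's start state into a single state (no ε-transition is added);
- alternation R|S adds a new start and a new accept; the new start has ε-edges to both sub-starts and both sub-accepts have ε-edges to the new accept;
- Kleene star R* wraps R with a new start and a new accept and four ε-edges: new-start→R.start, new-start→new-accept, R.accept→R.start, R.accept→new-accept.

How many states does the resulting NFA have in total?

12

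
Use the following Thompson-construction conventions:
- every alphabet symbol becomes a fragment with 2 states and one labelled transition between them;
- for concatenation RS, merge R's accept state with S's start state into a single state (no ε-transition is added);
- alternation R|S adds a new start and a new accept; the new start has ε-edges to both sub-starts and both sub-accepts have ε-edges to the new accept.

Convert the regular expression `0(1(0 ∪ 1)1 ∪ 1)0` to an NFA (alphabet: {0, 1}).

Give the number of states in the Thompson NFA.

By structural recursion:
Each of the 7 symbol leaves contributes a 2-state fragment.
  0 ∪ 1 : 6 states
  1(0 ∪ 1)1 : 8 states
  1(0 ∪ 1)1 ∪ 1 : 12 states
  0(1(0 ∪ 1)1 ∪ 1)0 : 14 states

14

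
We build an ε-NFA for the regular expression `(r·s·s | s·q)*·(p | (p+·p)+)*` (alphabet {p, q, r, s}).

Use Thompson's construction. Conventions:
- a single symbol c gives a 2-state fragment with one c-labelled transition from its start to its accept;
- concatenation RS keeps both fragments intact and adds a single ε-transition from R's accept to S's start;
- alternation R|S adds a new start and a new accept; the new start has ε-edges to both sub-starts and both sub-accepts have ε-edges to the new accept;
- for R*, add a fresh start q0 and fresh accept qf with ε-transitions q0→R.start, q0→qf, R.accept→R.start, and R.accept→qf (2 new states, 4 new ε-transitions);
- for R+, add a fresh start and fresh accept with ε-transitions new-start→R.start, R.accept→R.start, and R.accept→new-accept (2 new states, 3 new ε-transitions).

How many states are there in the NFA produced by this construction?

Per subexpression:
Each of the 8 symbol leaves contributes a 2-state fragment.
  r·s·s : 6 states
  s·q : 4 states
  r·s·s | s·q : 12 states
  (r·s·s | s·q)* : 14 states
  p+ : 4 states
  p+·p : 6 states
  (p+·p)+ : 8 states
  p | (p+·p)+ : 12 states
  (p | (p+·p)+)* : 14 states
  (r·s·s | s·q)*·(p | (p+·p)+)* : 28 states

28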